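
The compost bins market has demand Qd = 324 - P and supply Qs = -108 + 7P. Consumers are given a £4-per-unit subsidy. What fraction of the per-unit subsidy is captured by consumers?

Pre-subsidy: 324 - P = -108 + 7P gives P* = 54, Q* = 270.
With the rebate, buyers effectively pay Pb = Ps − 4, where Ps is the price sellers receive.
Demand in terms of Ps becomes Qd = 324 − 1(Ps − 4) = 328 - Ps. Setting this equal to supply: 328 - Ps = -108 + 7Ps, so Ps = 54.5.
Buyers pay Pb = 54.5 − 4 = 50.5; Q' = -108 + 7·54.5 = 273.5.
Buyers' price falls by P* − Pb = 54 − 50.5 = 3.5; sellers' price rises by Ps − P* = 54.5 − 54 = 0.5.
So consumers capture 3.5/4 = 0.875 of each unit of subsidy.

Consumer share = 0.875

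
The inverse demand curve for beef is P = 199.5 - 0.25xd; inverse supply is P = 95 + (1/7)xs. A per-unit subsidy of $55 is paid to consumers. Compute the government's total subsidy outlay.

Pre-subsidy: 199.5 - 0.25x = 95 + (1/7)x gives x* = 266 and P* = 133.
With the rebate, buyers effectively pay Pb = Ps − 55, where Ps is the price sellers receive.
On the curves, Pb = 199.5 - 0.25x and Ps = 95 + (1/7)x; the wedge Ps − Pb = 55 gives 95 + (1/7)x − (199.5 - 0.25x) = 55, so x' = 406.
Then Pb = 199.5 − 0.25·406 = 98 and Ps = 95 + (1/7)·406 = 153.
Government outlay = subsidy × quantity = 55 × 406 = 22330.

Government cost = $22330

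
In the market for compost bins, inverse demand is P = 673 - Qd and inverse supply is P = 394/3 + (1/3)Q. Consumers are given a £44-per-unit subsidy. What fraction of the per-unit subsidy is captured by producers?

Pre-subsidy: 673 - Q = 394/3 + (1/3)Q gives Q* = 406.25 and P* = 266.75.
With the rebate, buyers effectively pay Pb = Ps − 44, where Ps is the price sellers receive.
On the curves, Pb = 673 - Q and Ps = 394/3 + (1/3)Q; the wedge Ps − Pb = 44 gives 394/3 + (1/3)Q − (673 - Q) = 44, so Q' = 439.25.
Then Pb = 673 − 1·439.25 = 233.75 and Ps = 394/3 + (1/3)·439.25 = 277.75.
Buyers' price falls by P* − Pb = 266.75 − 233.75 = 33; sellers' price rises by Ps − P* = 277.75 − 266.75 = 11.
So producers capture 11/44 = 0.25 of each unit of subsidy.

Producer share = 0.25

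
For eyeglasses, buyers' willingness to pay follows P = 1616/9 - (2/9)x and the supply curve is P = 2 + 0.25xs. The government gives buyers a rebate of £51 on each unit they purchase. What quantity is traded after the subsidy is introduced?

Pre-subsidy: 1616/9 - (2/9)x = 2 + 0.25x gives x* = 376 and P* = 96.
With the rebate, buyers effectively pay Pb = Ps − 51, where Ps is the price sellers receive.
On the curves, Pb = 1616/9 - (2/9)x and Ps = 2 + 0.25x; the wedge Ps − Pb = 51 gives 2 + 0.25x − (1616/9 - (2/9)x) = 51, so x' = 484.
Then Pb = 1616/9 − (2/9)·484 = 72 and Ps = 2 + 0.25·484 = 123.

x' = 484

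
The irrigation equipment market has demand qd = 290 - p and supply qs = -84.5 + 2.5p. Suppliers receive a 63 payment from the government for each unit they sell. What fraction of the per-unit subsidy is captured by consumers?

Pre-subsidy: 290 - p = -84.5 + 2.5p gives p* = 107, q* = 183.
With the subsidy, sellers receive ps = pb + 63 for each unit, where pb is the price buyers pay.
Supply in terms of pb becomes qs = -84.5 + 2.5(pb + 63) = 73 + 2.5pb. Setting this equal to demand: 290 - pb = 73 + 2.5pb, so pb = 62.
Sellers receive ps = 62 + 63 = 125; q' = 290 − 1·62 = 228.
Buyers' price falls by p* − pb = 107 − 62 = 45; sellers' price rises by ps − p* = 125 − 107 = 18.
So consumers capture 45/63 = 5/7 of each unit of subsidy.

Consumer share = 5/7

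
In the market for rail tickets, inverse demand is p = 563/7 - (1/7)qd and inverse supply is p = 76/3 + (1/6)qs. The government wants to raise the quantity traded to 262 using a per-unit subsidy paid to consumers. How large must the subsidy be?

At q = 262, from the demand curve buyers pay pb = 563/7 − (1/7)·262 = 43; from the supply curve sellers need ps = 76/3 + (1/6)·262 = 69.
The subsidy must fill the gap: s = ps − pb = 69 − 43 = 26.

Required subsidy s = 26 per unit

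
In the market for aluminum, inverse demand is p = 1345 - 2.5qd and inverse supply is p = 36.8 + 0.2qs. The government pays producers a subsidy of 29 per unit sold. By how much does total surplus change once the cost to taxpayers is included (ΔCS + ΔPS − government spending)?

Net change in total surplus = -4205/27

Pre-subsidy: 1345 - 2.5q = 36.8 + 0.2q gives q* = 13082/27 and p* = 3610/27.
With the subsidy, sellers receive ps = pb + 29 for each unit, where pb is the price buyers pay.
On the curves, pb = 1345 - 2.5q and ps = 36.8 + 0.2q; the wedge ps − pb = 29 gives 36.8 + 0.2q − (1345 - 2.5q) = 29, so q' = 13372/27.
Then pb = 1345 − 2.5·(13372/27) = 2885/27 and ps = 36.8 + 0.2·(13372/27) = 3668/27.
ΔCS = ½(13082/27 + 13372/27)(3610/27 − 2885/27) = 3196525/243; ΔPS = ½(13082/27 + 13372/27)(3668/27 − 3610/27) = 255722/243.
Government spending = 29 × 13372/27 = 387788/27.
Net change = 3196525/243 + 255722/243 − 387788/27 = -4205/27. The loss equals the DWL triangle ½·29·290/27.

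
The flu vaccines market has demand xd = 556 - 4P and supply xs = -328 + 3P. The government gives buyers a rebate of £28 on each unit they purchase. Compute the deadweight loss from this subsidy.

Pre-subsidy: 556 - 4P = -328 + 3P gives P* = 884/7, x* = 356/7.
With the rebate, buyers effectively pay Pb = Ps − 28, where Ps is the price sellers receive.
Demand in terms of Ps becomes xd = 556 − 4(Ps − 28) = 668 - 4Ps. Setting this equal to supply: 668 - 4Ps = -328 + 3Ps, so Ps = 996/7.
Buyers pay Pb = 996/7 − 28 = 800/7; x' = -328 + 3·(996/7) = 692/7.
The subsidy expands output by 692/7 − 356/7 = 48 past the efficient level; on those units the gap between marginal cost and willingness to pay runs from 0 up to 28.
DWL = ½ × 28 × 48 = 672.

Deadweight loss = £672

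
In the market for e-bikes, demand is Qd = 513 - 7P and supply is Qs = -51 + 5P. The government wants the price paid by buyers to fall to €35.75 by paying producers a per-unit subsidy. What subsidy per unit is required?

Required subsidy s = €27 per unit

At a buyer price of 35.75, quantity demanded is 513 − 7·35.75 = 262.75.
Sellers supply 262.75 only when they receive Ps with -51 + 5·Ps = 262.75, i.e. Ps = 62.75.
s = Ps − Pb = 62.75 − 35.75 = 27.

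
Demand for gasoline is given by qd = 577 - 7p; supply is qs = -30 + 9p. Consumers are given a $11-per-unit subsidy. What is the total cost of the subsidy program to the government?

Government cost = $3902.25

Pre-subsidy: 577 - 7p = -30 + 9p gives p* = 37.9375, q* = 311.4375.
With the rebate, buyers effectively pay pb = ps − 11, where ps is the price sellers receive.
Demand in terms of ps becomes qd = 577 − 7(ps − 11) = 654 - 7ps. Setting this equal to supply: 654 - 7ps = -30 + 9ps, so ps = 42.75.
Buyers pay pb = 42.75 − 11 = 31.75; q' = -30 + 9·42.75 = 354.75.
Government outlay = subsidy × quantity = 11 × 354.75 = 3902.25.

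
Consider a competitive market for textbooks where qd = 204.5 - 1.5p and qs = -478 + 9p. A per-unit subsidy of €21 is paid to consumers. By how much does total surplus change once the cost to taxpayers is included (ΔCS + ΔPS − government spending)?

Pre-subsidy: 204.5 - 1.5p = -478 + 9p gives p* = 65, q* = 107.
With the rebate, buyers effectively pay pb = ps − 21, where ps is the price sellers receive.
Demand in terms of ps becomes qd = 204.5 − 1.5(ps − 21) = 236 - 1.5ps. Setting this equal to supply: 236 - 1.5ps = -478 + 9ps, so ps = 68.
Buyers pay pb = 68 − 21 = 47; q' = -478 + 9·68 = 134.
ΔCS = ½(107 + 134)(65 − 47) = 2169; ΔPS = ½(107 + 134)(68 − 65) = 361.5.
Government spending = 21 × 134 = 2814.
Net change = 2169 + 361.5 − 2814 = -283.5. The loss equals the DWL triangle ½·21·27.

Net change in total surplus = -€283.5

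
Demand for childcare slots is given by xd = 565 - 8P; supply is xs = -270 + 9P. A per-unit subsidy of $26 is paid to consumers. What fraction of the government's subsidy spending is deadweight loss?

Pre-subsidy: 565 - 8P = -270 + 9P gives P* = 835/17, x* = 2925/17.
With the rebate, buyers effectively pay Pb = Ps − 26, where Ps is the price sellers receive.
Demand in terms of Ps becomes xd = 565 − 8(Ps − 26) = 773 - 8Ps. Setting this equal to supply: 773 - 8Ps = -270 + 9Ps, so Ps = 1043/17.
Buyers pay Pb = 1043/17 − 26 = 601/17; x' = -270 + 9·(1043/17) = 4797/17.
ΔCS = ½(2925/17 + 4797/17)(835/17 − 601/17) = 903474/289; ΔPS = ½(2925/17 + 4797/17)(1043/17 − 835/17) = 803088/289.
Government spending = 26 × 4797/17 = 124722/17.
DWL = ½ × 26 × (4797/17 − 2925/17) = 24336/17; fraction = (24336/17) / (124722/17) = 8/41.

DWL / government spending = 8/41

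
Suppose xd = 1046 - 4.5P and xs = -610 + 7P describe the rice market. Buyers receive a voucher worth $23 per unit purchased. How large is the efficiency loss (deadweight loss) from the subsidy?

Deadweight loss = $724.5

Pre-subsidy: 1046 - 4.5P = -610 + 7P gives P* = 144, x* = 398.
With the rebate, buyers effectively pay Pb = Ps − 23, where Ps is the price sellers receive.
Demand in terms of Ps becomes xd = 1046 − 4.5(Ps − 23) = 1149.5 - 4.5Ps. Setting this equal to supply: 1149.5 - 4.5Ps = -610 + 7Ps, so Ps = 153.
Buyers pay Pb = 153 − 23 = 130; x' = -610 + 7·153 = 461.
The subsidy expands output by 461 − 398 = 63 past the efficient level; on those units the gap between marginal cost and willingness to pay runs from 0 up to 23.
DWL = ½ × 23 × 63 = 724.5.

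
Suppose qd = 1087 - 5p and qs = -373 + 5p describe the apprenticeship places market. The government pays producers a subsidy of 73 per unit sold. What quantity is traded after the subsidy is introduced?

Pre-subsidy: 1087 - 5p = -373 + 5p gives p* = 146, q* = 357.
With the subsidy, sellers receive ps = pb + 73 for each unit, where pb is the price buyers pay.
Supply in terms of pb becomes qs = -373 + 5(pb + 73) = -8 + 5pb. Setting this equal to demand: 1087 - 5pb = -8 + 5pb, so pb = 109.5.
Sellers receive ps = 109.5 + 73 = 182.5; q' = 1087 − 5·109.5 = 539.5.

q' = 539.5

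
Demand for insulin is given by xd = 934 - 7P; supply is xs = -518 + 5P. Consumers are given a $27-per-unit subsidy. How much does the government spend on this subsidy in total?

Government cost = $4475.25

Pre-subsidy: 934 - 7P = -518 + 5P gives P* = 121, x* = 87.
With the rebate, buyers effectively pay Pb = Ps − 27, where Ps is the price sellers receive.
Demand in terms of Ps becomes xd = 934 − 7(Ps − 27) = 1123 - 7Ps. Setting this equal to supply: 1123 - 7Ps = -518 + 5Ps, so Ps = 136.75.
Buyers pay Pb = 136.75 − 27 = 109.75; x' = -518 + 5·136.75 = 165.75.
Government outlay = subsidy × quantity = 27 × 165.75 = 4475.25.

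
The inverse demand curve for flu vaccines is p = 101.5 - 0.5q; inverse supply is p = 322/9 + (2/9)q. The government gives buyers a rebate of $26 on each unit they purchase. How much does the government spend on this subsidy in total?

Government cost = $3302

Pre-subsidy: 101.5 - 0.5q = 322/9 + (2/9)q gives q* = 91 and p* = 56.
With the rebate, buyers effectively pay pb = ps − 26, where ps is the price sellers receive.
On the curves, pb = 101.5 - 0.5q and ps = 322/9 + (2/9)q; the wedge ps − pb = 26 gives 322/9 + (2/9)q − (101.5 - 0.5q) = 26, so q' = 127.
Then pb = 101.5 − 0.5·127 = 38 and ps = 322/9 + (2/9)·127 = 64.
Government outlay = subsidy × quantity = 26 × 127 = 3302.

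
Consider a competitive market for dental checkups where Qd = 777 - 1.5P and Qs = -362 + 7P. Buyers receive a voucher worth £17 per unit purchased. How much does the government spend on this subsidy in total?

Government cost = £10149

Pre-subsidy: 777 - 1.5P = -362 + 7P gives P* = 134, Q* = 576.
With the rebate, buyers effectively pay Pb = Ps − 17, where Ps is the price sellers receive.
Demand in terms of Ps becomes Qd = 777 − 1.5(Ps − 17) = 802.5 - 1.5Ps. Setting this equal to supply: 802.5 - 1.5Ps = -362 + 7Ps, so Ps = 137.
Buyers pay Pb = 137 − 17 = 120; Q' = -362 + 7·137 = 597.
Government outlay = subsidy × quantity = 17 × 597 = 10149.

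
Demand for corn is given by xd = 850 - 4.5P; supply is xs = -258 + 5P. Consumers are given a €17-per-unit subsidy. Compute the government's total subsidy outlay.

Pre-subsidy: 850 - 4.5P = -258 + 5P gives P* = 2216/19, x* = 6178/19.
With the rebate, buyers effectively pay Pb = Ps − 17, where Ps is the price sellers receive.
Demand in terms of Ps becomes xd = 850 − 4.5(Ps − 17) = 926.5 - 4.5Ps. Setting this equal to supply: 926.5 - 4.5Ps = -258 + 5Ps, so Ps = 2369/19.
Buyers pay Pb = 2369/19 − 17 = 2046/19; x' = -258 + 5·(2369/19) = 6943/19.
Government outlay = subsidy × quantity = 17 × 6943/19 = 118031/19.

Government cost = 118031/19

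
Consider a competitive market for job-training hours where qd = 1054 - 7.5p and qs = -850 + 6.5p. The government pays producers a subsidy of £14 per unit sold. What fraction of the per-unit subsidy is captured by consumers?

Consumer share = 13/28

Pre-subsidy: 1054 - 7.5p = -850 + 6.5p gives p* = 136, q* = 34.
With the subsidy, sellers receive ps = pb + 14 for each unit, where pb is the price buyers pay.
Supply in terms of pb becomes qs = -850 + 6.5(pb + 14) = -759 + 6.5pb. Setting this equal to demand: 1054 - 7.5pb = -759 + 6.5pb, so pb = 129.5.
Sellers receive ps = 129.5 + 14 = 143.5; q' = 1054 − 7.5·129.5 = 82.75.
Buyers' price falls by p* − pb = 136 − 129.5 = 6.5; sellers' price rises by ps − p* = 143.5 − 136 = 7.5.
So consumers capture 6.5/14 = 13/28 of each unit of subsidy.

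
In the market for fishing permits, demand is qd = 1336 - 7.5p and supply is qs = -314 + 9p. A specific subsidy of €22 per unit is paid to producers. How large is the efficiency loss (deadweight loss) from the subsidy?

Pre-subsidy: 1336 - 7.5p = -314 + 9p gives p* = 100, q* = 586.
With the subsidy, sellers receive ps = pb + 22 for each unit, where pb is the price buyers pay.
Supply in terms of pb becomes qs = -314 + 9(pb + 22) = -116 + 9pb. Setting this equal to demand: 1336 - 7.5pb = -116 + 9pb, so pb = 88.
Sellers receive ps = 88 + 22 = 110; q' = 1336 − 7.5·88 = 676.
The subsidy expands output by 676 − 586 = 90 past the efficient level; on those units the gap between marginal cost and willingness to pay runs from 0 up to 22.
DWL = ½ × 22 × 90 = 990.

Deadweight loss = €990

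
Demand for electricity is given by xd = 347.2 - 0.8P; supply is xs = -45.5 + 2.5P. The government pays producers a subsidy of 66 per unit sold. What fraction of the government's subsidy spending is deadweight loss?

DWL / government spending = 5/73

Pre-subsidy: 347.2 - 0.8P = -45.5 + 2.5P gives P* = 119, x* = 252.
With the subsidy, sellers receive Ps = Pb + 66 for each unit, where Pb is the price buyers pay.
Supply in terms of Pb becomes xs = -45.5 + 2.5(Pb + 66) = 119.5 + 2.5Pb. Setting this equal to demand: 347.2 - 0.8Pb = 119.5 + 2.5Pb, so Pb = 69.
Sellers receive Ps = 69 + 66 = 135; x' = 347.2 − 0.8·69 = 292.
ΔCS = ½(252 + 292)(119 − 69) = 13600; ΔPS = ½(252 + 292)(135 − 119) = 4352.
Government spending = 66 × 292 = 19272.
DWL = ½ × 66 × (292 − 252) = 1320; fraction = 1320 / 19272 = 5/73.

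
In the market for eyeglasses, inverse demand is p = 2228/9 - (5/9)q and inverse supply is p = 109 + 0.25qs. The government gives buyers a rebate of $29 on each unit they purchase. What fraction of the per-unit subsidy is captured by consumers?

Consumer share = 20/29

Pre-subsidy: 2228/9 - (5/9)q = 109 + 0.25q gives q* = 172 and p* = 152.
With the rebate, buyers effectively pay pb = ps − 29, where ps is the price sellers receive.
On the curves, pb = 2228/9 - (5/9)q and ps = 109 + 0.25q; the wedge ps − pb = 29 gives 109 + 0.25q − (2228/9 - (5/9)q) = 29, so q' = 208.
Then pb = 2228/9 − (5/9)·208 = 132 and ps = 109 + 0.25·208 = 161.
Buyers' price falls by p* − pb = 152 − 132 = 20; sellers' price rises by ps − p* = 161 − 152 = 9.
So consumers capture 20/29 = 20/29 of each unit of subsidy.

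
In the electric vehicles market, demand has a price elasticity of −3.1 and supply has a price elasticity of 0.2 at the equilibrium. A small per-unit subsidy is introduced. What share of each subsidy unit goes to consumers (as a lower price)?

For a small subsidy around the equilibrium, the benefit split depends on the relative slopes, which at a point are proportional to the elasticities.
Buyer share = εs/(εs + |εd|) = 0.2/(0.2 + 3.1) = 2/33; seller share = |εd|/(εs + |εd|) = 31/33.

Consumer share = 2/33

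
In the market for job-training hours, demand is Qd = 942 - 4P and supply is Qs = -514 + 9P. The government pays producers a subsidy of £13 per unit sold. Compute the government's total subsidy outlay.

Government cost = £6890

Pre-subsidy: 942 - 4P = -514 + 9P gives P* = 112, Q* = 494.
With the subsidy, sellers receive Ps = Pb + 13 for each unit, where Pb is the price buyers pay.
Supply in terms of Pb becomes Qs = -514 + 9(Pb + 13) = -397 + 9Pb. Setting this equal to demand: 942 - 4Pb = -397 + 9Pb, so Pb = 103.
Sellers receive Ps = 103 + 13 = 116; Q' = 942 − 4·103 = 530.
Government outlay = subsidy × quantity = 13 × 530 = 6890.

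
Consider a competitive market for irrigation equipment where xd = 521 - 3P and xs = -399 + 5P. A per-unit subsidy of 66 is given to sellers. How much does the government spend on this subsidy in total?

Government cost = 19783.5

Pre-subsidy: 521 - 3P = -399 + 5P gives P* = 115, x* = 176.
With the subsidy, sellers receive Ps = Pb + 66 for each unit, where Pb is the price buyers pay.
Supply in terms of Pb becomes xs = -399 + 5(Pb + 66) = -69 + 5Pb. Setting this equal to demand: 521 - 3Pb = -69 + 5Pb, so Pb = 73.75.
Sellers receive Ps = 73.75 + 66 = 139.75; x' = 521 − 3·73.75 = 299.75.
Government outlay = subsidy × quantity = 66 × 299.75 = 19783.5.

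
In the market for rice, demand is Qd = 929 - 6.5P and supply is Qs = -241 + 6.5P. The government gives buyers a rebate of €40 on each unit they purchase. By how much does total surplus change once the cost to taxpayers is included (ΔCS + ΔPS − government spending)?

Net change in total surplus = -€2600

Pre-subsidy: 929 - 6.5P = -241 + 6.5P gives P* = 90, Q* = 344.
With the rebate, buyers effectively pay Pb = Ps − 40, where Ps is the price sellers receive.
Demand in terms of Ps becomes Qd = 929 − 6.5(Ps − 40) = 1189 - 6.5Ps. Setting this equal to supply: 1189 - 6.5Ps = -241 + 6.5Ps, so Ps = 110.
Buyers pay Pb = 110 − 40 = 70; Q' = -241 + 6.5·110 = 474.
ΔCS = ½(344 + 474)(90 − 70) = 8180; ΔPS = ½(344 + 474)(110 − 90) = 8180.
Government spending = 40 × 474 = 18960.
Net change = 8180 + 8180 − 18960 = -2600. The loss equals the DWL triangle ½·40·130.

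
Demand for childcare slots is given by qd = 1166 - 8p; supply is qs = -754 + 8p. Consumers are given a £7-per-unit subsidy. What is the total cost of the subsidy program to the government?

Government cost = £1638

Pre-subsidy: 1166 - 8p = -754 + 8p gives p* = 120, q* = 206.
With the rebate, buyers effectively pay pb = ps − 7, where ps is the price sellers receive.
Demand in terms of ps becomes qd = 1166 − 8(ps − 7) = 1222 - 8ps. Setting this equal to supply: 1222 - 8ps = -754 + 8ps, so ps = 123.5.
Buyers pay pb = 123.5 − 7 = 116.5; q' = -754 + 8·123.5 = 234.
Government outlay = subsidy × quantity = 7 × 234 = 1638.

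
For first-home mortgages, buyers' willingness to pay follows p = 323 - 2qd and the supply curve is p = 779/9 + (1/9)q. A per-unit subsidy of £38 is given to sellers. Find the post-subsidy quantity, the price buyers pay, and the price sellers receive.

Pre-subsidy: 323 - 2q = 779/9 + (1/9)q gives q* = 112 and p* = 99.
With the subsidy, sellers receive ps = pb + 38 for each unit, where pb is the price buyers pay.
On the curves, pb = 323 - 2q and ps = 779/9 + (1/9)q; the wedge ps − pb = 38 gives 779/9 + (1/9)q − (323 - 2q) = 38, so q' = 130.
Then pb = 323 − 2·130 = 63 and ps = 779/9 + (1/9)·130 = 101.

q' = 130; buyers pay £63; sellers receive £101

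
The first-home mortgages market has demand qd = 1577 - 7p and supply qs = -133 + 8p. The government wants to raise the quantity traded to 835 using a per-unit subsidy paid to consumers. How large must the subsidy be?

At q = 835, invert demand for the buyer price: pb = (1577 − 835)/7 = 106; invert supply for the seller price: ps = (835 − (-133))/8 = 121.
The subsidy must fill the gap: s = ps − pb = 121 − 106 = 15.

Required subsidy s = 15 per unit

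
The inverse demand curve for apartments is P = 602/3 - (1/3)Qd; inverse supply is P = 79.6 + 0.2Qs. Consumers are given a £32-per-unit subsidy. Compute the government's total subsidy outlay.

Government cost = £9184

Pre-subsidy: 602/3 - (1/3)Q = 79.6 + 0.2Q gives Q* = 227 and P* = 125.
With the rebate, buyers effectively pay Pb = Ps − 32, where Ps is the price sellers receive.
On the curves, Pb = 602/3 - (1/3)Q and Ps = 79.6 + 0.2Q; the wedge Ps − Pb = 32 gives 79.6 + 0.2Q − (602/3 - (1/3)Q) = 32, so Q' = 287.
Then Pb = 602/3 − (1/3)·287 = 105 and Ps = 79.6 + 0.2·287 = 137.
Government outlay = subsidy × quantity = 32 × 287 = 9184.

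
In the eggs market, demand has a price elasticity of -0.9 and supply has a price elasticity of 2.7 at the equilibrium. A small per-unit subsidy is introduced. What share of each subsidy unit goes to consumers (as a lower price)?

For a small subsidy around the equilibrium, the benefit split depends on the relative slopes, which at a point are proportional to the elasticities.
Buyer share = εs/(εs + |εd|) = 2.7/(2.7 + 0.9) = 0.75; seller share = |εd|/(εs + |εd|) = 0.25.

Consumer share = 0.75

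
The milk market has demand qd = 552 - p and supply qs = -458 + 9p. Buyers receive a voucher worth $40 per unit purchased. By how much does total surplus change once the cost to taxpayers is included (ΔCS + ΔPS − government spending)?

Pre-subsidy: 552 - p = -458 + 9p gives p* = 101, q* = 451.
With the rebate, buyers effectively pay pb = ps − 40, where ps is the price sellers receive.
Demand in terms of ps becomes qd = 552 − 1(ps − 40) = 592 - ps. Setting this equal to supply: 592 - ps = -458 + 9ps, so ps = 105.
Buyers pay pb = 105 − 40 = 65; q' = -458 + 9·105 = 487.
ΔCS = ½(451 + 487)(101 − 65) = 16884; ΔPS = ½(451 + 487)(105 − 101) = 1876.
Government spending = 40 × 487 = 19480.
Net change = 16884 + 1876 − 19480 = -720. The loss equals the DWL triangle ½·40·36.

Net change in total surplus = -$720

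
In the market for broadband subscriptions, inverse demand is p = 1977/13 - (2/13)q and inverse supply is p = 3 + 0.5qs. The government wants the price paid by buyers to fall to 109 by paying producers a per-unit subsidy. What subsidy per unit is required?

Required subsidy s = 34 per unit

At a buyer price of 109, quantity demanded is 988.5 − 6.5·109 = 280.
Sellers supply 280 only when they receive ps = 3 + 0.5·280 = 143.
s = ps − pb = 143 − 109 = 34.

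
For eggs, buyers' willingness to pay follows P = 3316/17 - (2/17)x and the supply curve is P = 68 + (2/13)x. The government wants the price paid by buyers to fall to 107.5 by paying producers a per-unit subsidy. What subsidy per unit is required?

At a buyer price of 107.5, quantity demanded is 1658 − 8.5·107.5 = 744.25.
Sellers supply 744.25 only when they receive Ps = 68 + (2/13)·744.25 = 182.5.
s = Ps − Pb = 182.5 − 107.5 = 75.

Required subsidy s = 75 per unit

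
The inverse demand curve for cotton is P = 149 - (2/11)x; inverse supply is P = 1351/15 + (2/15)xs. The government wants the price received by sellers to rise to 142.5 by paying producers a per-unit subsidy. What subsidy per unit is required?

At a seller price of 142.5, quantity supplied is -675.5 + 7.5·142.5 = 393.25.
Buyers absorb 393.25 only when they pay Pb = 149 − (2/11)·393.25 = 77.5.
s = Ps − Pb = 142.5 − 77.5 = 65.

Required subsidy s = 65 per unit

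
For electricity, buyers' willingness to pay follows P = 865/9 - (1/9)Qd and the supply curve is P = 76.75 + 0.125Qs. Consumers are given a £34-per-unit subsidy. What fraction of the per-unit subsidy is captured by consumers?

Consumer share = 8/17

Pre-subsidy: 865/9 - (1/9)Q = 76.75 + 0.125Q gives Q* = 82 and P* = 87.
With the rebate, buyers effectively pay Pb = Ps − 34, where Ps is the price sellers receive.
On the curves, Pb = 865/9 - (1/9)Q and Ps = 76.75 + 0.125Q; the wedge Ps − Pb = 34 gives 76.75 + 0.125Q − (865/9 - (1/9)Q) = 34, so Q' = 226.
Then Pb = 865/9 − (1/9)·226 = 71 and Ps = 76.75 + 0.125·226 = 105.
Buyers' price falls by P* − Pb = 87 − 71 = 16; sellers' price rises by Ps − P* = 105 − 87 = 18.
So consumers capture 16/34 = 8/17 of each unit of subsidy.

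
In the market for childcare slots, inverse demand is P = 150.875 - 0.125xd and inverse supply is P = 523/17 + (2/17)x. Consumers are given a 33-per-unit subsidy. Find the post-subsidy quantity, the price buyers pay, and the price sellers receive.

Pre-subsidy: 150.875 - 0.125x = 523/17 + (2/17)x gives x* = 495 and P* = 89.
With the rebate, buyers effectively pay Pb = Ps − 33, where Ps is the price sellers receive.
On the curves, Pb = 150.875 - 0.125x and Ps = 523/17 + (2/17)x; the wedge Ps − Pb = 33 gives 523/17 + (2/17)x − (150.875 - 0.125x) = 33, so x' = 631.
Then Pb = 150.875 − 0.125·631 = 72 and Ps = 523/17 + (2/17)·631 = 105.

x' = 631; buyers pay 72; sellers receive 105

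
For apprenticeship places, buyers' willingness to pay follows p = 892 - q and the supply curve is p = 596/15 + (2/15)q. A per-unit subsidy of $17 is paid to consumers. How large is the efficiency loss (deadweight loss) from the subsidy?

Pre-subsidy: 892 - q = 596/15 + (2/15)q gives q* = 752 and p* = 140.
With the rebate, buyers effectively pay pb = ps − 17, where ps is the price sellers receive.
On the curves, pb = 892 - q and ps = 596/15 + (2/15)q; the wedge ps − pb = 17 gives 596/15 + (2/15)q − (892 - q) = 17, so q' = 767.
Then pb = 892 − 1·767 = 125 and ps = 596/15 + (2/15)·767 = 142.
The subsidy expands output by 767 − 752 = 15 past the efficient level; on those units the gap between marginal cost and willingness to pay runs from 0 up to 17.
DWL = ½ × 17 × 15 = 127.5.

Deadweight loss = $127.5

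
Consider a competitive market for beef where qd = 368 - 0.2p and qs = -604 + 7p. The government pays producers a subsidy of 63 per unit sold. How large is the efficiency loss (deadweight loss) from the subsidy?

Deadweight loss = 385.875

Pre-subsidy: 368 - 0.2p = -604 + 7p gives p* = 135, q* = 341.
With the subsidy, sellers receive ps = pb + 63 for each unit, where pb is the price buyers pay.
Supply in terms of pb becomes qs = -604 + 7(pb + 63) = -163 + 7pb. Setting this equal to demand: 368 - 0.2pb = -163 + 7pb, so pb = 73.75.
Sellers receive ps = 73.75 + 63 = 136.75; q' = 368 − 0.2·73.75 = 353.25.
The subsidy expands output by 353.25 − 341 = 12.25 past the efficient level; on those units the gap between marginal cost and willingness to pay runs from 0 up to 63.
DWL = ½ × 63 × 12.25 = 385.875.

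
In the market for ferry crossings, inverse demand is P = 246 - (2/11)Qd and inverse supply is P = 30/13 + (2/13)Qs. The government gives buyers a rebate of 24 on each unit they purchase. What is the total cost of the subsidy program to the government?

Government cost = 19140

Pre-subsidy: 246 - (2/11)Q = 30/13 + (2/13)Q gives Q* = 726 and P* = 114.
With the rebate, buyers effectively pay Pb = Ps − 24, where Ps is the price sellers receive.
On the curves, Pb = 246 - (2/11)Q and Ps = 30/13 + (2/13)Q; the wedge Ps − Pb = 24 gives 30/13 + (2/13)Q − (246 - (2/11)Q) = 24, so Q' = 797.5.
Then Pb = 246 − (2/11)·797.5 = 101 and Ps = 30/13 + (2/13)·797.5 = 125.
Government outlay = subsidy × quantity = 24 × 797.5 = 19140.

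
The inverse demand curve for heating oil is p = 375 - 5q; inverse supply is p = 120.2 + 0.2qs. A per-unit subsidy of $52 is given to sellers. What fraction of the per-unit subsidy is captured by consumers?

Consumer share = 25/26

Pre-subsidy: 375 - 5q = 120.2 + 0.2q gives q* = 49 and p* = 130.
With the subsidy, sellers receive ps = pb + 52 for each unit, where pb is the price buyers pay.
On the curves, pb = 375 - 5q and ps = 120.2 + 0.2q; the wedge ps − pb = 52 gives 120.2 + 0.2q − (375 - 5q) = 52, so q' = 59.
Then pb = 375 − 5·59 = 80 and ps = 120.2 + 0.2·59 = 132.
Buyers' price falls by p* − pb = 130 − 80 = 50; sellers' price rises by ps − p* = 132 − 130 = 2.
So consumers capture 50/52 = 25/26 of each unit of subsidy.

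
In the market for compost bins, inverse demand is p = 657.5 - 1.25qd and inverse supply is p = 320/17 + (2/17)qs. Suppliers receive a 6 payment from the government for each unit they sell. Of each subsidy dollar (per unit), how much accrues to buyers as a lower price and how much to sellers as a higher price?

Buyers gain 170/31 per unit; sellers gain 16/31 per unit

Pre-subsidy: 657.5 - 1.25q = 320/17 + (2/17)q gives q* = 43430/93 and p* = 6860/93.
With the subsidy, sellers receive ps = pb + 6 for each unit, where pb is the price buyers pay.
On the curves, pb = 657.5 - 1.25q and ps = 320/17 + (2/17)q; the wedge ps − pb = 6 gives 320/17 + (2/17)q − (657.5 - 1.25q) = 6, so q' = 43838/93.
Then pb = 657.5 − 1.25·(43838/93) = 6350/93 and ps = 320/17 + (2/17)·(43838/93) = 6908/93.
Buyers' price falls by p* − pb = 6860/93 − 6350/93 = 170/31; sellers' price rises by ps − p* = 6908/93 − 6860/93 = 16/31.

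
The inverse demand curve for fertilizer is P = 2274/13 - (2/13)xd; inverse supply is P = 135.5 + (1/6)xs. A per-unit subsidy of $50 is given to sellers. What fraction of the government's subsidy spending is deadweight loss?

Pre-subsidy: 2274/13 - (2/13)x = 135.5 + (1/6)x gives x* = 123 and P* = 156.
With the subsidy, sellers receive Ps = Pb + 50 for each unit, where Pb is the price buyers pay.
On the curves, Pb = 2274/13 - (2/13)x and Ps = 135.5 + (1/6)x; the wedge Ps − Pb = 50 gives 135.5 + (1/6)x − (2274/13 - (2/13)x) = 50, so x' = 279.
Then Pb = 2274/13 − (2/13)·279 = 132 and Ps = 135.5 + (1/6)·279 = 182.
ΔCS = ½(123 + 279)(156 − 132) = 4824; ΔPS = ½(123 + 279)(182 − 156) = 5226.
Government spending = 50 × 279 = 13950.
DWL = ½ × 50 × (279 − 123) = 3900; fraction = 3900 / 13950 = 26/93.

DWL / government spending = 26/93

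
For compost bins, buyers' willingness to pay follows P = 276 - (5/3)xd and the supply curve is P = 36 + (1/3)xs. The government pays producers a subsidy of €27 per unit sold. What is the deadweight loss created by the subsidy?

Pre-subsidy: 276 - (5/3)x = 36 + (1/3)x gives x* = 120 and P* = 76.
With the subsidy, sellers receive Ps = Pb + 27 for each unit, where Pb is the price buyers pay.
On the curves, Pb = 276 - (5/3)x and Ps = 36 + (1/3)x; the wedge Ps − Pb = 27 gives 36 + (1/3)x − (276 - (5/3)x) = 27, so x' = 133.5.
Then Pb = 276 − (5/3)·133.5 = 53.5 and Ps = 36 + (1/3)·133.5 = 80.5.
The subsidy expands output by 133.5 − 120 = 13.5 past the efficient level; on those units the gap between marginal cost and willingness to pay runs from 0 up to 27.
DWL = ½ × 27 × 13.5 = 182.25.

Deadweight loss = €182.25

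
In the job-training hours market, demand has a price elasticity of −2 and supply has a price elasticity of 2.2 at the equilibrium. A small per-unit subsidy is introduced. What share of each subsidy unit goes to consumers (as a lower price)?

Consumer share = 11/21

For a small subsidy around the equilibrium, the benefit split depends on the relative slopes, which at a point are proportional to the elasticities.
Buyer share = εs/(εs + |εd|) = 2.2/(2.2 + 2) = 11/21; seller share = |εd|/(εs + |εd|) = 10/21.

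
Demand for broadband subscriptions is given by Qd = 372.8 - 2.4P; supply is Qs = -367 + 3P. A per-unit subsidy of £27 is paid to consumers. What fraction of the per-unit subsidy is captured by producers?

Pre-subsidy: 372.8 - 2.4P = -367 + 3P gives P* = 137, Q* = 44.
With the rebate, buyers effectively pay Pb = Ps − 27, where Ps is the price sellers receive.
Demand in terms of Ps becomes Qd = 372.8 − 2.4(Ps − 27) = 437.6 - 2.4Ps. Setting this equal to supply: 437.6 - 2.4Ps = -367 + 3Ps, so Ps = 149.
Buyers pay Pb = 149 − 27 = 122; Q' = -367 + 3·149 = 80.
Buyers' price falls by P* − Pb = 137 − 122 = 15; sellers' price rises by Ps − P* = 149 − 137 = 12.
So producers capture 12/27 = 4/9 of each unit of subsidy.

Producer share = 4/9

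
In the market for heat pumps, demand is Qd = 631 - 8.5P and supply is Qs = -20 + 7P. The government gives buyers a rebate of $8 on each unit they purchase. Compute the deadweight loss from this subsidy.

Deadweight loss = 3808/31

Pre-subsidy: 631 - 8.5P = -20 + 7P gives P* = 42, Q* = 274.
With the rebate, buyers effectively pay Pb = Ps − 8, where Ps is the price sellers receive.
Demand in terms of Ps becomes Qd = 631 − 8.5(Ps − 8) = 699 - 8.5Ps. Setting this equal to supply: 699 - 8.5Ps = -20 + 7Ps, so Ps = 1438/31.
Buyers pay Pb = 1438/31 − 8 = 1190/31; Q' = -20 + 7·(1438/31) = 9446/31.
The subsidy expands output by 9446/31 − 274 = 952/31 past the efficient level; on those units the gap between marginal cost and willingness to pay runs from 0 up to 8.
DWL = ½ × 8 × 952/31 = 3808/31.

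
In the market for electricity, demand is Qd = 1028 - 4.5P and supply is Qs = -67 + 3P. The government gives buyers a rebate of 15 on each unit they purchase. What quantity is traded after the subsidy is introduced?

Q' = 398

Pre-subsidy: 1028 - 4.5P = -67 + 3P gives P* = 146, Q* = 371.
With the rebate, buyers effectively pay Pb = Ps − 15, where Ps is the price sellers receive.
Demand in terms of Ps becomes Qd = 1028 − 4.5(Ps − 15) = 1095.5 - 4.5Ps. Setting this equal to supply: 1095.5 - 4.5Ps = -67 + 3Ps, so Ps = 155.
Buyers pay Pb = 155 − 15 = 140; Q' = -67 + 3·155 = 398.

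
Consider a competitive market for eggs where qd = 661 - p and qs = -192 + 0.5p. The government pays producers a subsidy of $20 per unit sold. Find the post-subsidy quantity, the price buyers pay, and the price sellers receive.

q' = 99; buyers pay $562; sellers receive $582

Pre-subsidy: 661 - p = -192 + 0.5p gives p* = 1706/3, q* = 277/3.
With the subsidy, sellers receive ps = pb + 20 for each unit, where pb is the price buyers pay.
Supply in terms of pb becomes qs = -192 + 0.5(pb + 20) = -182 + 0.5pb. Setting this equal to demand: 661 - pb = -182 + 0.5pb, so pb = 562.
Sellers receive ps = 562 + 20 = 582; q' = 661 − 1·562 = 99.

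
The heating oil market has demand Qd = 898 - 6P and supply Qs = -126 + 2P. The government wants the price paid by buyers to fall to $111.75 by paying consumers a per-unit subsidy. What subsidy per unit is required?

Required subsidy s = $65 per unit

At a buyer price of 111.75, quantity demanded is 898 − 6·111.75 = 227.5.
Sellers supply 227.5 only when they receive Ps with -126 + 2·Ps = 227.5, i.e. Ps = 176.75.
s = Ps − Pb = 176.75 − 111.75 = 65.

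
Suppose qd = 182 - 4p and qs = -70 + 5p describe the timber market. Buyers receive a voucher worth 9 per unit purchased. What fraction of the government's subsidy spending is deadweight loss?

Pre-subsidy: 182 - 4p = -70 + 5p gives p* = 28, q* = 70.
With the rebate, buyers effectively pay pb = ps − 9, where ps is the price sellers receive.
Demand in terms of ps becomes qd = 182 − 4(ps − 9) = 218 - 4ps. Setting this equal to supply: 218 - 4ps = -70 + 5ps, so ps = 32.
Buyers pay pb = 32 − 9 = 23; q' = -70 + 5·32 = 90.
ΔCS = ½(70 + 90)(28 − 23) = 400; ΔPS = ½(70 + 90)(32 − 28) = 320.
Government spending = 9 × 90 = 810.
DWL = ½ × 9 × (90 − 70) = 90; fraction = 90 / 810 = 1/9.

DWL / government spending = 1/9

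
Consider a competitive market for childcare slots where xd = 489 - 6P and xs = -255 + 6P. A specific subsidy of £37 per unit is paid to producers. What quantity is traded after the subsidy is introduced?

Pre-subsidy: 489 - 6P = -255 + 6P gives P* = 62, x* = 117.
With the subsidy, sellers receive Ps = Pb + 37 for each unit, where Pb is the price buyers pay.
Supply in terms of Pb becomes xs = -255 + 6(Pb + 37) = -33 + 6Pb. Setting this equal to demand: 489 - 6Pb = -33 + 6Pb, so Pb = 43.5.
Sellers receive Ps = 43.5 + 37 = 80.5; x' = 489 − 6·43.5 = 228.

x' = 228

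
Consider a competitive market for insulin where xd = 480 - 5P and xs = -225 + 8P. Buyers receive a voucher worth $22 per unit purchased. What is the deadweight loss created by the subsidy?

Pre-subsidy: 480 - 5P = -225 + 8P gives P* = 705/13, x* = 2715/13.
With the rebate, buyers effectively pay Pb = Ps − 22, where Ps is the price sellers receive.
Demand in terms of Ps becomes xd = 480 − 5(Ps − 22) = 590 - 5Ps. Setting this equal to supply: 590 - 5Ps = -225 + 8Ps, so Ps = 815/13.
Buyers pay Pb = 815/13 − 22 = 529/13; x' = -225 + 8·(815/13) = 3595/13.
The subsidy expands output by 3595/13 − 2715/13 = 880/13 past the efficient level; on those units the gap between marginal cost and willingness to pay runs from 0 up to 22.
DWL = ½ × 22 × 880/13 = 9680/13.

Deadweight loss = 9680/13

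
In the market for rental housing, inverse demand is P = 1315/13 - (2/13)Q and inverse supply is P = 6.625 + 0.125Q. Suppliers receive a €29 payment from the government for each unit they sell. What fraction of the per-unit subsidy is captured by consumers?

Pre-subsidy: 1315/13 - (2/13)Q = 6.625 + 0.125Q gives Q* = 339 and P* = 49.
With the subsidy, sellers receive Ps = Pb + 29 for each unit, where Pb is the price buyers pay.
On the curves, Pb = 1315/13 - (2/13)Q and Ps = 6.625 + 0.125Q; the wedge Ps − Pb = 29 gives 6.625 + 0.125Q − (1315/13 - (2/13)Q) = 29, so Q' = 443.
Then Pb = 1315/13 − (2/13)·443 = 33 and Ps = 6.625 + 0.125·443 = 62.
Buyers' price falls by P* − Pb = 49 − 33 = 16; sellers' price rises by Ps − P* = 62 − 49 = 13.
So consumers capture 16/29 = 16/29 of each unit of subsidy.

Consumer share = 16/29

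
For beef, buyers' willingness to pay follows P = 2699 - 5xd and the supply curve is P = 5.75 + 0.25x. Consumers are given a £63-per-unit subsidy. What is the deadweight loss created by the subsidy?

Deadweight loss = £378

Pre-subsidy: 2699 - 5x = 5.75 + 0.25x gives x* = 513 and P* = 134.
With the rebate, buyers effectively pay Pb = Ps − 63, where Ps is the price sellers receive.
On the curves, Pb = 2699 - 5x and Ps = 5.75 + 0.25x; the wedge Ps − Pb = 63 gives 5.75 + 0.25x − (2699 - 5x) = 63, so x' = 525.
Then Pb = 2699 − 5·525 = 74 and Ps = 5.75 + 0.25·525 = 137.
The subsidy expands output by 525 − 513 = 12 past the efficient level; on those units the gap between marginal cost and willingness to pay runs from 0 up to 63.
DWL = ½ × 63 × 12 = 378.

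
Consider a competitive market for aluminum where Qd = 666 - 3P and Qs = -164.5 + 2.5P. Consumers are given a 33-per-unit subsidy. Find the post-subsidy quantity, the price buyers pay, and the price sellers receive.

Pre-subsidy: 666 - 3P = -164.5 + 2.5P gives P* = 151, Q* = 213.
With the rebate, buyers effectively pay Pb = Ps − 33, where Ps is the price sellers receive.
Demand in terms of Ps becomes Qd = 666 − 3(Ps − 33) = 765 - 3Ps. Setting this equal to supply: 765 - 3Ps = -164.5 + 2.5Ps, so Ps = 169.
Buyers pay Pb = 169 − 33 = 136; Q' = -164.5 + 2.5·169 = 258.

Q' = 258; buyers pay 136; sellers receive 169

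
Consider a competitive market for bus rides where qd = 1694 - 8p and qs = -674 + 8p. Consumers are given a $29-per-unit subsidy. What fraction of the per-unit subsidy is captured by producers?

Pre-subsidy: 1694 - 8p = -674 + 8p gives p* = 148, q* = 510.
With the rebate, buyers effectively pay pb = ps − 29, where ps is the price sellers receive.
Demand in terms of ps becomes qd = 1694 − 8(ps − 29) = 1926 - 8ps. Setting this equal to supply: 1926 - 8ps = -674 + 8ps, so ps = 162.5.
Buyers pay pb = 162.5 − 29 = 133.5; q' = -674 + 8·162.5 = 626.
Buyers' price falls by p* − pb = 148 − 133.5 = 14.5; sellers' price rises by ps − p* = 162.5 − 148 = 14.5.
So producers capture 14.5/29 = 0.5 of each unit of subsidy.

Producer share = 0.5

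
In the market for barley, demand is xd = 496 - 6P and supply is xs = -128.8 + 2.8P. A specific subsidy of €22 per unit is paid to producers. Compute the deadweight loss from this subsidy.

Deadweight loss = €462

Pre-subsidy: 496 - 6P = -128.8 + 2.8P gives P* = 71, x* = 70.
With the subsidy, sellers receive Ps = Pb + 22 for each unit, where Pb is the price buyers pay.
Supply in terms of Pb becomes xs = -128.8 + 2.8(Pb + 22) = -67.2 + 2.8Pb. Setting this equal to demand: 496 - 6Pb = -67.2 + 2.8Pb, so Pb = 64.
Sellers receive Ps = 64 + 22 = 86; x' = 496 − 6·64 = 112.
The subsidy expands output by 112 − 70 = 42 past the efficient level; on those units the gap between marginal cost and willingness to pay runs from 0 up to 22.
DWL = ½ × 22 × 42 = 462.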